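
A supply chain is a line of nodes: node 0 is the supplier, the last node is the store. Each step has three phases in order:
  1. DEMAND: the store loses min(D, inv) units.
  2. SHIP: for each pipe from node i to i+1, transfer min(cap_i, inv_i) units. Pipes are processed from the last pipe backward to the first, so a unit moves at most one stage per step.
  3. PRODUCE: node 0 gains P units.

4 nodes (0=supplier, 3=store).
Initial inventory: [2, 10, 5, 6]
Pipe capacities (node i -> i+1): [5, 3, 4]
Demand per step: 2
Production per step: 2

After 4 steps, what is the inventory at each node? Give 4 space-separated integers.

Step 1: demand=2,sold=2 ship[2->3]=4 ship[1->2]=3 ship[0->1]=2 prod=2 -> inv=[2 9 4 8]
Step 2: demand=2,sold=2 ship[2->3]=4 ship[1->2]=3 ship[0->1]=2 prod=2 -> inv=[2 8 3 10]
Step 3: demand=2,sold=2 ship[2->3]=3 ship[1->2]=3 ship[0->1]=2 prod=2 -> inv=[2 7 3 11]
Step 4: demand=2,sold=2 ship[2->3]=3 ship[1->2]=3 ship[0->1]=2 prod=2 -> inv=[2 6 3 12]

2 6 3 12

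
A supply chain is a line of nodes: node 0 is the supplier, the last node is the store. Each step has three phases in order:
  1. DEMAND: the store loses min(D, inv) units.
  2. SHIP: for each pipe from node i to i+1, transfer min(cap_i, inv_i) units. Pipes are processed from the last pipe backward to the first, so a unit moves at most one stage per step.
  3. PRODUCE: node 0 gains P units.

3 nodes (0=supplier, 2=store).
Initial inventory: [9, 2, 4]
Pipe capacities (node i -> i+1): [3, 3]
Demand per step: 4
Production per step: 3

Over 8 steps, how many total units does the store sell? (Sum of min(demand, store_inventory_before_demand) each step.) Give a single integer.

Answer: 24

Derivation:
Step 1: sold=4 (running total=4) -> [9 3 2]
Step 2: sold=2 (running total=6) -> [9 3 3]
Step 3: sold=3 (running total=9) -> [9 3 3]
Step 4: sold=3 (running total=12) -> [9 3 3]
Step 5: sold=3 (running total=15) -> [9 3 3]
Step 6: sold=3 (running total=18) -> [9 3 3]
Step 7: sold=3 (running total=21) -> [9 3 3]
Step 8: sold=3 (running total=24) -> [9 3 3]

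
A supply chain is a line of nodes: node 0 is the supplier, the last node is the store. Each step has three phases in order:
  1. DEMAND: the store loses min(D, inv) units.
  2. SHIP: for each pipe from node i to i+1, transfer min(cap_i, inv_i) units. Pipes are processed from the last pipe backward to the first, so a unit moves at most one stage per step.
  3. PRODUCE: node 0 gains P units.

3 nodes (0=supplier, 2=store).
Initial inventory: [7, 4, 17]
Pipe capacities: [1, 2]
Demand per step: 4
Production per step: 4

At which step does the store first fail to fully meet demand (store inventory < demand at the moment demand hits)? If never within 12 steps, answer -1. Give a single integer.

Step 1: demand=4,sold=4 ship[1->2]=2 ship[0->1]=1 prod=4 -> [10 3 15]
Step 2: demand=4,sold=4 ship[1->2]=2 ship[0->1]=1 prod=4 -> [13 2 13]
Step 3: demand=4,sold=4 ship[1->2]=2 ship[0->1]=1 prod=4 -> [16 1 11]
Step 4: demand=4,sold=4 ship[1->2]=1 ship[0->1]=1 prod=4 -> [19 1 8]
Step 5: demand=4,sold=4 ship[1->2]=1 ship[0->1]=1 prod=4 -> [22 1 5]
Step 6: demand=4,sold=4 ship[1->2]=1 ship[0->1]=1 prod=4 -> [25 1 2]
Step 7: demand=4,sold=2 ship[1->2]=1 ship[0->1]=1 prod=4 -> [28 1 1]
Step 8: demand=4,sold=1 ship[1->2]=1 ship[0->1]=1 prod=4 -> [31 1 1]
Step 9: demand=4,sold=1 ship[1->2]=1 ship[0->1]=1 prod=4 -> [34 1 1]
Step 10: demand=4,sold=1 ship[1->2]=1 ship[0->1]=1 prod=4 -> [37 1 1]
Step 11: demand=4,sold=1 ship[1->2]=1 ship[0->1]=1 prod=4 -> [40 1 1]
Step 12: demand=4,sold=1 ship[1->2]=1 ship[0->1]=1 prod=4 -> [43 1 1]
First stockout at step 7

7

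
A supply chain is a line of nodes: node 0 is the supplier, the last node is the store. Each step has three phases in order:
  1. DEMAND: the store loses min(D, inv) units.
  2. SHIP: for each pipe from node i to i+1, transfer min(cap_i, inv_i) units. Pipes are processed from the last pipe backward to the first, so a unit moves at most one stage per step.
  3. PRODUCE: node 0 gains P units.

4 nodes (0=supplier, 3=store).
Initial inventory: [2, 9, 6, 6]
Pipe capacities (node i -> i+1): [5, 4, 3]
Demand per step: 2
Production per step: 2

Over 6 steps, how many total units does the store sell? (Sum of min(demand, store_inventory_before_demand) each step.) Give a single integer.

Answer: 12

Derivation:
Step 1: sold=2 (running total=2) -> [2 7 7 7]
Step 2: sold=2 (running total=4) -> [2 5 8 8]
Step 3: sold=2 (running total=6) -> [2 3 9 9]
Step 4: sold=2 (running total=8) -> [2 2 9 10]
Step 5: sold=2 (running total=10) -> [2 2 8 11]
Step 6: sold=2 (running total=12) -> [2 2 7 12]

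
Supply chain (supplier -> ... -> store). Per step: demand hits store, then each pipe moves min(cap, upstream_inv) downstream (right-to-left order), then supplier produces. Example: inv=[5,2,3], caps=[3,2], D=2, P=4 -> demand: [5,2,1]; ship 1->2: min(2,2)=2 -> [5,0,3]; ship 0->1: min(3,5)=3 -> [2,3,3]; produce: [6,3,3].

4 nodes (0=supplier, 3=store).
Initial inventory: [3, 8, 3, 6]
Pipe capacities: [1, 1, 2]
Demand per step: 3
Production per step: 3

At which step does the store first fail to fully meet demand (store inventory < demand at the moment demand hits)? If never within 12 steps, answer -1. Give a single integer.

Step 1: demand=3,sold=3 ship[2->3]=2 ship[1->2]=1 ship[0->1]=1 prod=3 -> [5 8 2 5]
Step 2: demand=3,sold=3 ship[2->3]=2 ship[1->2]=1 ship[0->1]=1 prod=3 -> [7 8 1 4]
Step 3: demand=3,sold=3 ship[2->3]=1 ship[1->2]=1 ship[0->1]=1 prod=3 -> [9 8 1 2]
Step 4: demand=3,sold=2 ship[2->3]=1 ship[1->2]=1 ship[0->1]=1 prod=3 -> [11 8 1 1]
Step 5: demand=3,sold=1 ship[2->3]=1 ship[1->2]=1 ship[0->1]=1 prod=3 -> [13 8 1 1]
Step 6: demand=3,sold=1 ship[2->3]=1 ship[1->2]=1 ship[0->1]=1 prod=3 -> [15 8 1 1]
Step 7: demand=3,sold=1 ship[2->3]=1 ship[1->2]=1 ship[0->1]=1 prod=3 -> [17 8 1 1]
Step 8: demand=3,sold=1 ship[2->3]=1 ship[1->2]=1 ship[0->1]=1 prod=3 -> [19 8 1 1]
Step 9: demand=3,sold=1 ship[2->3]=1 ship[1->2]=1 ship[0->1]=1 prod=3 -> [21 8 1 1]
Step 10: demand=3,sold=1 ship[2->3]=1 ship[1->2]=1 ship[0->1]=1 prod=3 -> [23 8 1 1]
Step 11: demand=3,sold=1 ship[2->3]=1 ship[1->2]=1 ship[0->1]=1 prod=3 -> [25 8 1 1]
Step 12: demand=3,sold=1 ship[2->3]=1 ship[1->2]=1 ship[0->1]=1 prod=3 -> [27 8 1 1]
First stockout at step 4

4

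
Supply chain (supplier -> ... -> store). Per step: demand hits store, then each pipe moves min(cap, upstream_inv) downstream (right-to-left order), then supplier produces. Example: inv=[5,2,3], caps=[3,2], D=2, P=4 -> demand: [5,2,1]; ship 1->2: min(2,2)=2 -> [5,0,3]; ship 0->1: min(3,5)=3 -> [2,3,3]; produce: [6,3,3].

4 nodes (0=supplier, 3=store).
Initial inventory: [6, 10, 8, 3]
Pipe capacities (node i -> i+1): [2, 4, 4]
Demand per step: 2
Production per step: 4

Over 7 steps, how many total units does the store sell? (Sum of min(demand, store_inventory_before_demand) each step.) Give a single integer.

Step 1: sold=2 (running total=2) -> [8 8 8 5]
Step 2: sold=2 (running total=4) -> [10 6 8 7]
Step 3: sold=2 (running total=6) -> [12 4 8 9]
Step 4: sold=2 (running total=8) -> [14 2 8 11]
Step 5: sold=2 (running total=10) -> [16 2 6 13]
Step 6: sold=2 (running total=12) -> [18 2 4 15]
Step 7: sold=2 (running total=14) -> [20 2 2 17]

Answer: 14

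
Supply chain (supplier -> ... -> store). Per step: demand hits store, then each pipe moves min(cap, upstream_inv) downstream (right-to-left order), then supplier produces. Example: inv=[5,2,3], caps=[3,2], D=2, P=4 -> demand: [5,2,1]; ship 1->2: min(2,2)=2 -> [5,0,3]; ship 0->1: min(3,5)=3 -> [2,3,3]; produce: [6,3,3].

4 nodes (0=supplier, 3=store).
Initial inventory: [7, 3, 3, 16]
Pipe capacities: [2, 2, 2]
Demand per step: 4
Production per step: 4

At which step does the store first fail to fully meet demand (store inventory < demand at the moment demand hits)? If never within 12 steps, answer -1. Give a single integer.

Step 1: demand=4,sold=4 ship[2->3]=2 ship[1->2]=2 ship[0->1]=2 prod=4 -> [9 3 3 14]
Step 2: demand=4,sold=4 ship[2->3]=2 ship[1->2]=2 ship[0->1]=2 prod=4 -> [11 3 3 12]
Step 3: demand=4,sold=4 ship[2->3]=2 ship[1->2]=2 ship[0->1]=2 prod=4 -> [13 3 3 10]
Step 4: demand=4,sold=4 ship[2->3]=2 ship[1->2]=2 ship[0->1]=2 prod=4 -> [15 3 3 8]
Step 5: demand=4,sold=4 ship[2->3]=2 ship[1->2]=2 ship[0->1]=2 prod=4 -> [17 3 3 6]
Step 6: demand=4,sold=4 ship[2->3]=2 ship[1->2]=2 ship[0->1]=2 prod=4 -> [19 3 3 4]
Step 7: demand=4,sold=4 ship[2->3]=2 ship[1->2]=2 ship[0->1]=2 prod=4 -> [21 3 3 2]
Step 8: demand=4,sold=2 ship[2->3]=2 ship[1->2]=2 ship[0->1]=2 prod=4 -> [23 3 3 2]
Step 9: demand=4,sold=2 ship[2->3]=2 ship[1->2]=2 ship[0->1]=2 prod=4 -> [25 3 3 2]
Step 10: demand=4,sold=2 ship[2->3]=2 ship[1->2]=2 ship[0->1]=2 prod=4 -> [27 3 3 2]
Step 11: demand=4,sold=2 ship[2->3]=2 ship[1->2]=2 ship[0->1]=2 prod=4 -> [29 3 3 2]
Step 12: demand=4,sold=2 ship[2->3]=2 ship[1->2]=2 ship[0->1]=2 prod=4 -> [31 3 3 2]
First stockout at step 8

8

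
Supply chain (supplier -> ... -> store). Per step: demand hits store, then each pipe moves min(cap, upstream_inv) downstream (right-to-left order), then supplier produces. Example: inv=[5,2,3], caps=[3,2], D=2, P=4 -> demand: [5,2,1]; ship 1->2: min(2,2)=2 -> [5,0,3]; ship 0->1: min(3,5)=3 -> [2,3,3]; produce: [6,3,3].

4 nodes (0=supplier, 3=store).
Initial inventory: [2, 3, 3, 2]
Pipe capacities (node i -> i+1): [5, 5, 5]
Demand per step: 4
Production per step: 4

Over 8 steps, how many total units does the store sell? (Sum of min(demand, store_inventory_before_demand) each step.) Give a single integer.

Step 1: sold=2 (running total=2) -> [4 2 3 3]
Step 2: sold=3 (running total=5) -> [4 4 2 3]
Step 3: sold=3 (running total=8) -> [4 4 4 2]
Step 4: sold=2 (running total=10) -> [4 4 4 4]
Step 5: sold=4 (running total=14) -> [4 4 4 4]
Step 6: sold=4 (running total=18) -> [4 4 4 4]
Step 7: sold=4 (running total=22) -> [4 4 4 4]
Step 8: sold=4 (running total=26) -> [4 4 4 4]

Answer: 26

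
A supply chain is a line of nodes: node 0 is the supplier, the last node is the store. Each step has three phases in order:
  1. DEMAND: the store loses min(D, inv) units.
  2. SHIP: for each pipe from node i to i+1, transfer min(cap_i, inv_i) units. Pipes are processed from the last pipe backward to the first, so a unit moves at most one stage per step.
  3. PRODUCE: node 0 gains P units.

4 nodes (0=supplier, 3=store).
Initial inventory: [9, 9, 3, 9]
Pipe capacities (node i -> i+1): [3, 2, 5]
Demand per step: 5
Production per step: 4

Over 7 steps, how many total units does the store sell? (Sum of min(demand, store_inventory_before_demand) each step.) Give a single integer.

Answer: 22

Derivation:
Step 1: sold=5 (running total=5) -> [10 10 2 7]
Step 2: sold=5 (running total=10) -> [11 11 2 4]
Step 3: sold=4 (running total=14) -> [12 12 2 2]
Step 4: sold=2 (running total=16) -> [13 13 2 2]
Step 5: sold=2 (running total=18) -> [14 14 2 2]
Step 6: sold=2 (running total=20) -> [15 15 2 2]
Step 7: sold=2 (running total=22) -> [16 16 2 2]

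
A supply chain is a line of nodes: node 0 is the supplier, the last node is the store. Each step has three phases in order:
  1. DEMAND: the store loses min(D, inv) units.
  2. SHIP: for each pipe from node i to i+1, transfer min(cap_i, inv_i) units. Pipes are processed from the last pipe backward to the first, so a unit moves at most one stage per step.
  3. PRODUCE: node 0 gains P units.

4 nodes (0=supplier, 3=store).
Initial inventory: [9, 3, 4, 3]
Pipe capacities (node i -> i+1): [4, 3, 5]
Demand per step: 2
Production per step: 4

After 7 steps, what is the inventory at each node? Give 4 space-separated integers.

Step 1: demand=2,sold=2 ship[2->3]=4 ship[1->2]=3 ship[0->1]=4 prod=4 -> inv=[9 4 3 5]
Step 2: demand=2,sold=2 ship[2->3]=3 ship[1->2]=3 ship[0->1]=4 prod=4 -> inv=[9 5 3 6]
Step 3: demand=2,sold=2 ship[2->3]=3 ship[1->2]=3 ship[0->1]=4 prod=4 -> inv=[9 6 3 7]
Step 4: demand=2,sold=2 ship[2->3]=3 ship[1->2]=3 ship[0->1]=4 prod=4 -> inv=[9 7 3 8]
Step 5: demand=2,sold=2 ship[2->3]=3 ship[1->2]=3 ship[0->1]=4 prod=4 -> inv=[9 8 3 9]
Step 6: demand=2,sold=2 ship[2->3]=3 ship[1->2]=3 ship[0->1]=4 prod=4 -> inv=[9 9 3 10]
Step 7: demand=2,sold=2 ship[2->3]=3 ship[1->2]=3 ship[0->1]=4 prod=4 -> inv=[9 10 3 11]

9 10 3 11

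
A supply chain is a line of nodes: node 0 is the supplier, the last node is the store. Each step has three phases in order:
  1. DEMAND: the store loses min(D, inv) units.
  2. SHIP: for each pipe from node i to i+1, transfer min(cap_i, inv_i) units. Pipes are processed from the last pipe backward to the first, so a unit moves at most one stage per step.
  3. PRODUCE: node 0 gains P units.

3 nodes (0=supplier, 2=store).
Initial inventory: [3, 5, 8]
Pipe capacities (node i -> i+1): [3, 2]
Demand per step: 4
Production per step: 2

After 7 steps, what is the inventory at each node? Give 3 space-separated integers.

Step 1: demand=4,sold=4 ship[1->2]=2 ship[0->1]=3 prod=2 -> inv=[2 6 6]
Step 2: demand=4,sold=4 ship[1->2]=2 ship[0->1]=2 prod=2 -> inv=[2 6 4]
Step 3: demand=4,sold=4 ship[1->2]=2 ship[0->1]=2 prod=2 -> inv=[2 6 2]
Step 4: demand=4,sold=2 ship[1->2]=2 ship[0->1]=2 prod=2 -> inv=[2 6 2]
Step 5: demand=4,sold=2 ship[1->2]=2 ship[0->1]=2 prod=2 -> inv=[2 6 2]
Step 6: demand=4,sold=2 ship[1->2]=2 ship[0->1]=2 prod=2 -> inv=[2 6 2]
Step 7: demand=4,sold=2 ship[1->2]=2 ship[0->1]=2 prod=2 -> inv=[2 6 2]

2 6 2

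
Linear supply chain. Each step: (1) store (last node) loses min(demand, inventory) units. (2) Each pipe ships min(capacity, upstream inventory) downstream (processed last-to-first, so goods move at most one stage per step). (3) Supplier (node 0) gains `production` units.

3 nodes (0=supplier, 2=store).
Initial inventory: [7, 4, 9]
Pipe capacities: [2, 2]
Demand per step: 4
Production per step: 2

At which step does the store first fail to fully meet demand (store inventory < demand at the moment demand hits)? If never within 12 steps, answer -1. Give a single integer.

Step 1: demand=4,sold=4 ship[1->2]=2 ship[0->1]=2 prod=2 -> [7 4 7]
Step 2: demand=4,sold=4 ship[1->2]=2 ship[0->1]=2 prod=2 -> [7 4 5]
Step 3: demand=4,sold=4 ship[1->2]=2 ship[0->1]=2 prod=2 -> [7 4 3]
Step 4: demand=4,sold=3 ship[1->2]=2 ship[0->1]=2 prod=2 -> [7 4 2]
Step 5: demand=4,sold=2 ship[1->2]=2 ship[0->1]=2 prod=2 -> [7 4 2]
Step 6: demand=4,sold=2 ship[1->2]=2 ship[0->1]=2 prod=2 -> [7 4 2]
Step 7: demand=4,sold=2 ship[1->2]=2 ship[0->1]=2 prod=2 -> [7 4 2]
Step 8: demand=4,sold=2 ship[1->2]=2 ship[0->1]=2 prod=2 -> [7 4 2]
Step 9: demand=4,sold=2 ship[1->2]=2 ship[0->1]=2 prod=2 -> [7 4 2]
Step 10: demand=4,sold=2 ship[1->2]=2 ship[0->1]=2 prod=2 -> [7 4 2]
Step 11: demand=4,sold=2 ship[1->2]=2 ship[0->1]=2 prod=2 -> [7 4 2]
Step 12: demand=4,sold=2 ship[1->2]=2 ship[0->1]=2 prod=2 -> [7 4 2]
First stockout at step 4

4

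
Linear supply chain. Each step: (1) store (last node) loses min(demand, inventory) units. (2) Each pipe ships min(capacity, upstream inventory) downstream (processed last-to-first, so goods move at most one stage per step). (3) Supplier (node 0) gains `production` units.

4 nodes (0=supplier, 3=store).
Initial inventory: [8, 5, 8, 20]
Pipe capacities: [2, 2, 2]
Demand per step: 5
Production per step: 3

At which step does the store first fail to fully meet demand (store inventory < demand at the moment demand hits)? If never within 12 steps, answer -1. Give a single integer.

Step 1: demand=5,sold=5 ship[2->3]=2 ship[1->2]=2 ship[0->1]=2 prod=3 -> [9 5 8 17]
Step 2: demand=5,sold=5 ship[2->3]=2 ship[1->2]=2 ship[0->1]=2 prod=3 -> [10 5 8 14]
Step 3: demand=5,sold=5 ship[2->3]=2 ship[1->2]=2 ship[0->1]=2 prod=3 -> [11 5 8 11]
Step 4: demand=5,sold=5 ship[2->3]=2 ship[1->2]=2 ship[0->1]=2 prod=3 -> [12 5 8 8]
Step 5: demand=5,sold=5 ship[2->3]=2 ship[1->2]=2 ship[0->1]=2 prod=3 -> [13 5 8 5]
Step 6: demand=5,sold=5 ship[2->3]=2 ship[1->2]=2 ship[0->1]=2 prod=3 -> [14 5 8 2]
Step 7: demand=5,sold=2 ship[2->3]=2 ship[1->2]=2 ship[0->1]=2 prod=3 -> [15 5 8 2]
Step 8: demand=5,sold=2 ship[2->3]=2 ship[1->2]=2 ship[0->1]=2 prod=3 -> [16 5 8 2]
Step 9: demand=5,sold=2 ship[2->3]=2 ship[1->2]=2 ship[0->1]=2 prod=3 -> [17 5 8 2]
Step 10: demand=5,sold=2 ship[2->3]=2 ship[1->2]=2 ship[0->1]=2 prod=3 -> [18 5 8 2]
Step 11: demand=5,sold=2 ship[2->3]=2 ship[1->2]=2 ship[0->1]=2 prod=3 -> [19 5 8 2]
Step 12: demand=5,sold=2 ship[2->3]=2 ship[1->2]=2 ship[0->1]=2 prod=3 -> [20 5 8 2]
First stockout at step 7

7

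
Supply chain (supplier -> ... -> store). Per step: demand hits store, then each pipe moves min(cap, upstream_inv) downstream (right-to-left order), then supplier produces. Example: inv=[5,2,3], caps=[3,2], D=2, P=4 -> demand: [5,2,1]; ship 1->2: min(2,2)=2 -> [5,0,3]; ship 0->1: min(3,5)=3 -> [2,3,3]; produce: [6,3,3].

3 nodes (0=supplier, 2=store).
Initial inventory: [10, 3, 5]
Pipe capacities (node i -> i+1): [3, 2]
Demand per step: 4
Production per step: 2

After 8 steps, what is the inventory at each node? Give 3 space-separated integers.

Step 1: demand=4,sold=4 ship[1->2]=2 ship[0->1]=3 prod=2 -> inv=[9 4 3]
Step 2: demand=4,sold=3 ship[1->2]=2 ship[0->1]=3 prod=2 -> inv=[8 5 2]
Step 3: demand=4,sold=2 ship[1->2]=2 ship[0->1]=3 prod=2 -> inv=[7 6 2]
Step 4: demand=4,sold=2 ship[1->2]=2 ship[0->1]=3 prod=2 -> inv=[6 7 2]
Step 5: demand=4,sold=2 ship[1->2]=2 ship[0->1]=3 prod=2 -> inv=[5 8 2]
Step 6: demand=4,sold=2 ship[1->2]=2 ship[0->1]=3 prod=2 -> inv=[4 9 2]
Step 7: demand=4,sold=2 ship[1->2]=2 ship[0->1]=3 prod=2 -> inv=[3 10 2]
Step 8: demand=4,sold=2 ship[1->2]=2 ship[0->1]=3 prod=2 -> inv=[2 11 2]

2 11 2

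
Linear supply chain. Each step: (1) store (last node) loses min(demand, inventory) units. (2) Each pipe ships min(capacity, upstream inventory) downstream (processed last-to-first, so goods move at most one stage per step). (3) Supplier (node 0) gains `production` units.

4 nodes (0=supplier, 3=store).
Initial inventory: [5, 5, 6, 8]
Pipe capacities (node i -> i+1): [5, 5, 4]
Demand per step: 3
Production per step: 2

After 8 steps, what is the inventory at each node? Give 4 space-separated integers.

Step 1: demand=3,sold=3 ship[2->3]=4 ship[1->2]=5 ship[0->1]=5 prod=2 -> inv=[2 5 7 9]
Step 2: demand=3,sold=3 ship[2->3]=4 ship[1->2]=5 ship[0->1]=2 prod=2 -> inv=[2 2 8 10]
Step 3: demand=3,sold=3 ship[2->3]=4 ship[1->2]=2 ship[0->1]=2 prod=2 -> inv=[2 2 6 11]
Step 4: demand=3,sold=3 ship[2->3]=4 ship[1->2]=2 ship[0->1]=2 prod=2 -> inv=[2 2 4 12]
Step 5: demand=3,sold=3 ship[2->3]=4 ship[1->2]=2 ship[0->1]=2 prod=2 -> inv=[2 2 2 13]
Step 6: demand=3,sold=3 ship[2->3]=2 ship[1->2]=2 ship[0->1]=2 prod=2 -> inv=[2 2 2 12]
Step 7: demand=3,sold=3 ship[2->3]=2 ship[1->2]=2 ship[0->1]=2 prod=2 -> inv=[2 2 2 11]
Step 8: demand=3,sold=3 ship[2->3]=2 ship[1->2]=2 ship[0->1]=2 prod=2 -> inv=[2 2 2 10]

2 2 2 10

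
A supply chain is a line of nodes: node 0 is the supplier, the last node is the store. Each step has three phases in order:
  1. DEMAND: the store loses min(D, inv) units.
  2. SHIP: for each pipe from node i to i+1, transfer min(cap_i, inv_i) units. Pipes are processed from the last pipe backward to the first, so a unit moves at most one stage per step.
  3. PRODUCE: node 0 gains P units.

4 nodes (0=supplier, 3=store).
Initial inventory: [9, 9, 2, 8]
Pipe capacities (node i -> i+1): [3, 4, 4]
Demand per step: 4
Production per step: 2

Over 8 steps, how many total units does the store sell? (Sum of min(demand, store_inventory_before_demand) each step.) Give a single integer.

Step 1: sold=4 (running total=4) -> [8 8 4 6]
Step 2: sold=4 (running total=8) -> [7 7 4 6]
Step 3: sold=4 (running total=12) -> [6 6 4 6]
Step 4: sold=4 (running total=16) -> [5 5 4 6]
Step 5: sold=4 (running total=20) -> [4 4 4 6]
Step 6: sold=4 (running total=24) -> [3 3 4 6]
Step 7: sold=4 (running total=28) -> [2 3 3 6]
Step 8: sold=4 (running total=32) -> [2 2 3 5]

Answer: 32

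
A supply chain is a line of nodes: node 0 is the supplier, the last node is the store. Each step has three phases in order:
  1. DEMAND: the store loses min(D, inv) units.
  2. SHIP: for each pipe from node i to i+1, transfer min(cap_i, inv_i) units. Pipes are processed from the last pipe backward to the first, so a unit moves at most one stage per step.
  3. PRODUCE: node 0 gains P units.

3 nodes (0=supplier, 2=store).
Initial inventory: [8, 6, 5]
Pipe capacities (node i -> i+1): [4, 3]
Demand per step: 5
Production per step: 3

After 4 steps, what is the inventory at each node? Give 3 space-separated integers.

Step 1: demand=5,sold=5 ship[1->2]=3 ship[0->1]=4 prod=3 -> inv=[7 7 3]
Step 2: demand=5,sold=3 ship[1->2]=3 ship[0->1]=4 prod=3 -> inv=[6 8 3]
Step 3: demand=5,sold=3 ship[1->2]=3 ship[0->1]=4 prod=3 -> inv=[5 9 3]
Step 4: demand=5,sold=3 ship[1->2]=3 ship[0->1]=4 prod=3 -> inv=[4 10 3]

4 10 3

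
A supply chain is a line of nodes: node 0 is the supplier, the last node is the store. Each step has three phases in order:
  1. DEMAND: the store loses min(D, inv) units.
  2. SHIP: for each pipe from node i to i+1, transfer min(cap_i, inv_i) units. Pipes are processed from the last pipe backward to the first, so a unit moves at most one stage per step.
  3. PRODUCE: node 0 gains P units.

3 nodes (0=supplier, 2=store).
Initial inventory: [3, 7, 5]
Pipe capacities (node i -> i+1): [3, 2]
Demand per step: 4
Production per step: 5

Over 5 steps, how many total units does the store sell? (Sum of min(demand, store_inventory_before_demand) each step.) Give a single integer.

Step 1: sold=4 (running total=4) -> [5 8 3]
Step 2: sold=3 (running total=7) -> [7 9 2]
Step 3: sold=2 (running total=9) -> [9 10 2]
Step 4: sold=2 (running total=11) -> [11 11 2]
Step 5: sold=2 (running total=13) -> [13 12 2]

Answer: 13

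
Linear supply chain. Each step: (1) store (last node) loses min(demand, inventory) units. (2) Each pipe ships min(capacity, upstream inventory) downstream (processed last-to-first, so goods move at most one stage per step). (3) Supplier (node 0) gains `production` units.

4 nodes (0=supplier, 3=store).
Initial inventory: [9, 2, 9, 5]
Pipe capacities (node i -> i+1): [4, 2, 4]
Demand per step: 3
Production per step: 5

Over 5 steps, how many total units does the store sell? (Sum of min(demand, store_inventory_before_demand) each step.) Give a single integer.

Answer: 15

Derivation:
Step 1: sold=3 (running total=3) -> [10 4 7 6]
Step 2: sold=3 (running total=6) -> [11 6 5 7]
Step 3: sold=3 (running total=9) -> [12 8 3 8]
Step 4: sold=3 (running total=12) -> [13 10 2 8]
Step 5: sold=3 (running total=15) -> [14 12 2 7]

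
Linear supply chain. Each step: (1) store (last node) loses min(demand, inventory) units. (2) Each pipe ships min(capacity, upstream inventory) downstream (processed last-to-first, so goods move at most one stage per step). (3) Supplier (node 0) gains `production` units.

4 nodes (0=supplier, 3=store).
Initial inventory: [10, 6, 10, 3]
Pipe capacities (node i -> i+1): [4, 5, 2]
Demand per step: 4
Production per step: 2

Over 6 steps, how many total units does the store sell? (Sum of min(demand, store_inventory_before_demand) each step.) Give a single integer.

Answer: 13

Derivation:
Step 1: sold=3 (running total=3) -> [8 5 13 2]
Step 2: sold=2 (running total=5) -> [6 4 16 2]
Step 3: sold=2 (running total=7) -> [4 4 18 2]
Step 4: sold=2 (running total=9) -> [2 4 20 2]
Step 5: sold=2 (running total=11) -> [2 2 22 2]
Step 6: sold=2 (running total=13) -> [2 2 22 2]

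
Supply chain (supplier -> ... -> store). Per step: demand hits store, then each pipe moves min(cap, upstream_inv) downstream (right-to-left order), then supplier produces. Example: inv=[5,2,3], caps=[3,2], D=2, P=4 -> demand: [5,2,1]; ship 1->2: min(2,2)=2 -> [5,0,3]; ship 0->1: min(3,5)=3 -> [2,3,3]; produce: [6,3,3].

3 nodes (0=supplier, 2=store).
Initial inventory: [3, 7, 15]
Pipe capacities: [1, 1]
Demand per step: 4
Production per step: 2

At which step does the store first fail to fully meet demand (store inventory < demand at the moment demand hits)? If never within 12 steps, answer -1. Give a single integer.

Step 1: demand=4,sold=4 ship[1->2]=1 ship[0->1]=1 prod=2 -> [4 7 12]
Step 2: demand=4,sold=4 ship[1->2]=1 ship[0->1]=1 prod=2 -> [5 7 9]
Step 3: demand=4,sold=4 ship[1->2]=1 ship[0->1]=1 prod=2 -> [6 7 6]
Step 4: demand=4,sold=4 ship[1->2]=1 ship[0->1]=1 prod=2 -> [7 7 3]
Step 5: demand=4,sold=3 ship[1->2]=1 ship[0->1]=1 prod=2 -> [8 7 1]
Step 6: demand=4,sold=1 ship[1->2]=1 ship[0->1]=1 prod=2 -> [9 7 1]
Step 7: demand=4,sold=1 ship[1->2]=1 ship[0->1]=1 prod=2 -> [10 7 1]
Step 8: demand=4,sold=1 ship[1->2]=1 ship[0->1]=1 prod=2 -> [11 7 1]
Step 9: demand=4,sold=1 ship[1->2]=1 ship[0->1]=1 prod=2 -> [12 7 1]
Step 10: demand=4,sold=1 ship[1->2]=1 ship[0->1]=1 prod=2 -> [13 7 1]
Step 11: demand=4,sold=1 ship[1->2]=1 ship[0->1]=1 prod=2 -> [14 7 1]
Step 12: demand=4,sold=1 ship[1->2]=1 ship[0->1]=1 prod=2 -> [15 7 1]
First stockout at step 5

5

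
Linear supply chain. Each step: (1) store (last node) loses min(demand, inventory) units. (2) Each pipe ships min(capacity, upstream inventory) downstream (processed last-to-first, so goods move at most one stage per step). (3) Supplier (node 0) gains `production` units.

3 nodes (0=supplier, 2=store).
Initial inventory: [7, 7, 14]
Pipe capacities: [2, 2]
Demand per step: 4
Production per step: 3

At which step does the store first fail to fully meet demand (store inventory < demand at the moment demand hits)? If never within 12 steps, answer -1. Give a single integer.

Step 1: demand=4,sold=4 ship[1->2]=2 ship[0->1]=2 prod=3 -> [8 7 12]
Step 2: demand=4,sold=4 ship[1->2]=2 ship[0->1]=2 prod=3 -> [9 7 10]
Step 3: demand=4,sold=4 ship[1->2]=2 ship[0->1]=2 prod=3 -> [10 7 8]
Step 4: demand=4,sold=4 ship[1->2]=2 ship[0->1]=2 prod=3 -> [11 7 6]
Step 5: demand=4,sold=4 ship[1->2]=2 ship[0->1]=2 prod=3 -> [12 7 4]
Step 6: demand=4,sold=4 ship[1->2]=2 ship[0->1]=2 prod=3 -> [13 7 2]
Step 7: demand=4,sold=2 ship[1->2]=2 ship[0->1]=2 prod=3 -> [14 7 2]
Step 8: demand=4,sold=2 ship[1->2]=2 ship[0->1]=2 prod=3 -> [15 7 2]
Step 9: demand=4,sold=2 ship[1->2]=2 ship[0->1]=2 prod=3 -> [16 7 2]
Step 10: demand=4,sold=2 ship[1->2]=2 ship[0->1]=2 prod=3 -> [17 7 2]
Step 11: demand=4,sold=2 ship[1->2]=2 ship[0->1]=2 prod=3 -> [18 7 2]
Step 12: demand=4,sold=2 ship[1->2]=2 ship[0->1]=2 prod=3 -> [19 7 2]
First stockout at step 7

7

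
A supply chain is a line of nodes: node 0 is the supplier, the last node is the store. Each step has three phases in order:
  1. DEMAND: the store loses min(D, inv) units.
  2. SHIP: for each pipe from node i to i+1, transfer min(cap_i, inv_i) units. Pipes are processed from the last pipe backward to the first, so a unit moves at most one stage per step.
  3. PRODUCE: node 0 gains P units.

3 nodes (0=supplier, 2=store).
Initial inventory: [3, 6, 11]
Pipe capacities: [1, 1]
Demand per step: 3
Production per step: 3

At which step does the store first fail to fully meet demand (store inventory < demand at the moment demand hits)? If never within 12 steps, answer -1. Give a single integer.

Step 1: demand=3,sold=3 ship[1->2]=1 ship[0->1]=1 prod=3 -> [5 6 9]
Step 2: demand=3,sold=3 ship[1->2]=1 ship[0->1]=1 prod=3 -> [7 6 7]
Step 3: demand=3,sold=3 ship[1->2]=1 ship[0->1]=1 prod=3 -> [9 6 5]
Step 4: demand=3,sold=3 ship[1->2]=1 ship[0->1]=1 prod=3 -> [11 6 3]
Step 5: demand=3,sold=3 ship[1->2]=1 ship[0->1]=1 prod=3 -> [13 6 1]
Step 6: demand=3,sold=1 ship[1->2]=1 ship[0->1]=1 prod=3 -> [15 6 1]
Step 7: demand=3,sold=1 ship[1->2]=1 ship[0->1]=1 prod=3 -> [17 6 1]
Step 8: demand=3,sold=1 ship[1->2]=1 ship[0->1]=1 prod=3 -> [19 6 1]
Step 9: demand=3,sold=1 ship[1->2]=1 ship[0->1]=1 prod=3 -> [21 6 1]
Step 10: demand=3,sold=1 ship[1->2]=1 ship[0->1]=1 prod=3 -> [23 6 1]
Step 11: demand=3,sold=1 ship[1->2]=1 ship[0->1]=1 prod=3 -> [25 6 1]
Step 12: demand=3,sold=1 ship[1->2]=1 ship[0->1]=1 prod=3 -> [27 6 1]
First stockout at step 6

6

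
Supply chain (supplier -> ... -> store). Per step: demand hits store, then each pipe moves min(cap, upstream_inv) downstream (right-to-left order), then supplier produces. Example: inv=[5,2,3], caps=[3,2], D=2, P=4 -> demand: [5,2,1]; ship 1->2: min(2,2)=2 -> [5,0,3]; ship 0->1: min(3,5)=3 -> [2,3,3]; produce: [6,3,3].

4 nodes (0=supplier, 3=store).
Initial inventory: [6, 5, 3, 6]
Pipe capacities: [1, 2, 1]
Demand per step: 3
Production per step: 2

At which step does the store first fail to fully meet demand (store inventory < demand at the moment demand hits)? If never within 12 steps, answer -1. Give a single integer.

Step 1: demand=3,sold=3 ship[2->3]=1 ship[1->2]=2 ship[0->1]=1 prod=2 -> [7 4 4 4]
Step 2: demand=3,sold=3 ship[2->3]=1 ship[1->2]=2 ship[0->1]=1 prod=2 -> [8 3 5 2]
Step 3: demand=3,sold=2 ship[2->3]=1 ship[1->2]=2 ship[0->1]=1 prod=2 -> [9 2 6 1]
Step 4: demand=3,sold=1 ship[2->3]=1 ship[1->2]=2 ship[0->1]=1 prod=2 -> [10 1 7 1]
Step 5: demand=3,sold=1 ship[2->3]=1 ship[1->2]=1 ship[0->1]=1 prod=2 -> [11 1 7 1]
Step 6: demand=3,sold=1 ship[2->3]=1 ship[1->2]=1 ship[0->1]=1 prod=2 -> [12 1 7 1]
Step 7: demand=3,sold=1 ship[2->3]=1 ship[1->2]=1 ship[0->1]=1 prod=2 -> [13 1 7 1]
Step 8: demand=3,sold=1 ship[2->3]=1 ship[1->2]=1 ship[0->1]=1 prod=2 -> [14 1 7 1]
Step 9: demand=3,sold=1 ship[2->3]=1 ship[1->2]=1 ship[0->1]=1 prod=2 -> [15 1 7 1]
Step 10: demand=3,sold=1 ship[2->3]=1 ship[1->2]=1 ship[0->1]=1 prod=2 -> [16 1 7 1]
Step 11: demand=3,sold=1 ship[2->3]=1 ship[1->2]=1 ship[0->1]=1 prod=2 -> [17 1 7 1]
Step 12: demand=3,sold=1 ship[2->3]=1 ship[1->2]=1 ship[0->1]=1 prod=2 -> [18 1 7 1]
First stockout at step 3

3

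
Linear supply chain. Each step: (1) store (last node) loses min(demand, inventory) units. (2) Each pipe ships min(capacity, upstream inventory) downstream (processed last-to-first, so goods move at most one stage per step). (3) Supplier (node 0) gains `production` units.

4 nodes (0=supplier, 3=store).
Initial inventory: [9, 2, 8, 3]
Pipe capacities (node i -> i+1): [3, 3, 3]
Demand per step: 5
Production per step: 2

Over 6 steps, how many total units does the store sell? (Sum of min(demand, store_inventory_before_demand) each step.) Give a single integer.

Step 1: sold=3 (running total=3) -> [8 3 7 3]
Step 2: sold=3 (running total=6) -> [7 3 7 3]
Step 3: sold=3 (running total=9) -> [6 3 7 3]
Step 4: sold=3 (running total=12) -> [5 3 7 3]
Step 5: sold=3 (running total=15) -> [4 3 7 3]
Step 6: sold=3 (running total=18) -> [3 3 7 3]

Answer: 18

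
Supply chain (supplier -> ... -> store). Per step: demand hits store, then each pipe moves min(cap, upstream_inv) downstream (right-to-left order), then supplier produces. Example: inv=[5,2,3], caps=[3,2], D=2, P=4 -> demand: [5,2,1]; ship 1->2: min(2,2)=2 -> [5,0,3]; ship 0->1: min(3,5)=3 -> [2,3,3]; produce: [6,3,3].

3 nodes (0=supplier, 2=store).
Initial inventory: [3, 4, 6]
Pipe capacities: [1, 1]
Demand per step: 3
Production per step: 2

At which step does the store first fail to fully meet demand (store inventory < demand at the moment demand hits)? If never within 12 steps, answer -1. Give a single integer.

Step 1: demand=3,sold=3 ship[1->2]=1 ship[0->1]=1 prod=2 -> [4 4 4]
Step 2: demand=3,sold=3 ship[1->2]=1 ship[0->1]=1 prod=2 -> [5 4 2]
Step 3: demand=3,sold=2 ship[1->2]=1 ship[0->1]=1 prod=2 -> [6 4 1]
Step 4: demand=3,sold=1 ship[1->2]=1 ship[0->1]=1 prod=2 -> [7 4 1]
Step 5: demand=3,sold=1 ship[1->2]=1 ship[0->1]=1 prod=2 -> [8 4 1]
Step 6: demand=3,sold=1 ship[1->2]=1 ship[0->1]=1 prod=2 -> [9 4 1]
Step 7: demand=3,sold=1 ship[1->2]=1 ship[0->1]=1 prod=2 -> [10 4 1]
Step 8: demand=3,sold=1 ship[1->2]=1 ship[0->1]=1 prod=2 -> [11 4 1]
Step 9: demand=3,sold=1 ship[1->2]=1 ship[0->1]=1 prod=2 -> [12 4 1]
Step 10: demand=3,sold=1 ship[1->2]=1 ship[0->1]=1 prod=2 -> [13 4 1]
Step 11: demand=3,sold=1 ship[1->2]=1 ship[0->1]=1 prod=2 -> [14 4 1]
Step 12: demand=3,sold=1 ship[1->2]=1 ship[0->1]=1 prod=2 -> [15 4 1]
First stockout at step 3

3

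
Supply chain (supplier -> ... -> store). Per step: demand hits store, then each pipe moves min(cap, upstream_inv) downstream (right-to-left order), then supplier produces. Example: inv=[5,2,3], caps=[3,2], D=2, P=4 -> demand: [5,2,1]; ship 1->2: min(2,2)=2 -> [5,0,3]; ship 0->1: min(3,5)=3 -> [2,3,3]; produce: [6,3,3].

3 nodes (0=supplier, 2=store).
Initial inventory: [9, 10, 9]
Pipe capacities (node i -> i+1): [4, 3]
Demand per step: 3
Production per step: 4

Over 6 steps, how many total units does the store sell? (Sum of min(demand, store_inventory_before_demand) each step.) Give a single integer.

Answer: 18

Derivation:
Step 1: sold=3 (running total=3) -> [9 11 9]
Step 2: sold=3 (running total=6) -> [9 12 9]
Step 3: sold=3 (running total=9) -> [9 13 9]
Step 4: sold=3 (running total=12) -> [9 14 9]
Step 5: sold=3 (running total=15) -> [9 15 9]
Step 6: sold=3 (running total=18) -> [9 16 9]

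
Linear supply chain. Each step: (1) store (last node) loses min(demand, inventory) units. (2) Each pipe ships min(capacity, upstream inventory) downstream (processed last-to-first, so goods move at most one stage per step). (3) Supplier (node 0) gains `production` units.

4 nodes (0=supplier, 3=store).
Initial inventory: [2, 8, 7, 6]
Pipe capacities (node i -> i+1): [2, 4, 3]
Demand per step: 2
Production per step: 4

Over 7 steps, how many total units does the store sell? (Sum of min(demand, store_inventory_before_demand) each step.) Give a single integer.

Step 1: sold=2 (running total=2) -> [4 6 8 7]
Step 2: sold=2 (running total=4) -> [6 4 9 8]
Step 3: sold=2 (running total=6) -> [8 2 10 9]
Step 4: sold=2 (running total=8) -> [10 2 9 10]
Step 5: sold=2 (running total=10) -> [12 2 8 11]
Step 6: sold=2 (running total=12) -> [14 2 7 12]
Step 7: sold=2 (running total=14) -> [16 2 6 13]

Answer: 14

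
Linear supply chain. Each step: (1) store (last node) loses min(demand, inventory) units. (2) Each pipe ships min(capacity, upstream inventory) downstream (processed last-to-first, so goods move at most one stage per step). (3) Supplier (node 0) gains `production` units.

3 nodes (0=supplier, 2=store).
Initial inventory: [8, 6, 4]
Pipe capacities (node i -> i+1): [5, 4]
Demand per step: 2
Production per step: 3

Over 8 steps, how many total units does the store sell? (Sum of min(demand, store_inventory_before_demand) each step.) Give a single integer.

Answer: 16

Derivation:
Step 1: sold=2 (running total=2) -> [6 7 6]
Step 2: sold=2 (running total=4) -> [4 8 8]
Step 3: sold=2 (running total=6) -> [3 8 10]
Step 4: sold=2 (running total=8) -> [3 7 12]
Step 5: sold=2 (running total=10) -> [3 6 14]
Step 6: sold=2 (running total=12) -> [3 5 16]
Step 7: sold=2 (running total=14) -> [3 4 18]
Step 8: sold=2 (running total=16) -> [3 3 20]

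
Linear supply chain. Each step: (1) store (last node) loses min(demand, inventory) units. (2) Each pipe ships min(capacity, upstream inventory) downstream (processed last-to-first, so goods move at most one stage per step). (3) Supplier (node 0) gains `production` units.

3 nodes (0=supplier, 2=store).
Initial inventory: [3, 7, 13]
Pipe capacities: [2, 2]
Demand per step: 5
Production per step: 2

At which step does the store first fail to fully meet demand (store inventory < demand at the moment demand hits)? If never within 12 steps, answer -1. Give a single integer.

Step 1: demand=5,sold=5 ship[1->2]=2 ship[0->1]=2 prod=2 -> [3 7 10]
Step 2: demand=5,sold=5 ship[1->2]=2 ship[0->1]=2 prod=2 -> [3 7 7]
Step 3: demand=5,sold=5 ship[1->2]=2 ship[0->1]=2 prod=2 -> [3 7 4]
Step 4: demand=5,sold=4 ship[1->2]=2 ship[0->1]=2 prod=2 -> [3 7 2]
Step 5: demand=5,sold=2 ship[1->2]=2 ship[0->1]=2 prod=2 -> [3 7 2]
Step 6: demand=5,sold=2 ship[1->2]=2 ship[0->1]=2 prod=2 -> [3 7 2]
Step 7: demand=5,sold=2 ship[1->2]=2 ship[0->1]=2 prod=2 -> [3 7 2]
Step 8: demand=5,sold=2 ship[1->2]=2 ship[0->1]=2 prod=2 -> [3 7 2]
Step 9: demand=5,sold=2 ship[1->2]=2 ship[0->1]=2 prod=2 -> [3 7 2]
Step 10: demand=5,sold=2 ship[1->2]=2 ship[0->1]=2 prod=2 -> [3 7 2]
Step 11: demand=5,sold=2 ship[1->2]=2 ship[0->1]=2 prod=2 -> [3 7 2]
Step 12: demand=5,sold=2 ship[1->2]=2 ship[0->1]=2 prod=2 -> [3 7 2]
First stockout at step 4

4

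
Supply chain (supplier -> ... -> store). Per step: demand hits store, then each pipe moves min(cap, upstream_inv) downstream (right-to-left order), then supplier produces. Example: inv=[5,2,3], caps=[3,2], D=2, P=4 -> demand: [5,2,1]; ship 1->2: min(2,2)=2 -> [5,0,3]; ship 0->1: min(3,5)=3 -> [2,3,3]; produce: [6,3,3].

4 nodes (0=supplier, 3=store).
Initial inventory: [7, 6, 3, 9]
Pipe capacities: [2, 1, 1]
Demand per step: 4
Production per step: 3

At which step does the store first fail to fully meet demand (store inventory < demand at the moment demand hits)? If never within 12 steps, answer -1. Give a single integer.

Step 1: demand=4,sold=4 ship[2->3]=1 ship[1->2]=1 ship[0->1]=2 prod=3 -> [8 7 3 6]
Step 2: demand=4,sold=4 ship[2->3]=1 ship[1->2]=1 ship[0->1]=2 prod=3 -> [9 8 3 3]
Step 3: demand=4,sold=3 ship[2->3]=1 ship[1->2]=1 ship[0->1]=2 prod=3 -> [10 9 3 1]
Step 4: demand=4,sold=1 ship[2->3]=1 ship[1->2]=1 ship[0->1]=2 prod=3 -> [11 10 3 1]
Step 5: demand=4,sold=1 ship[2->3]=1 ship[1->2]=1 ship[0->1]=2 prod=3 -> [12 11 3 1]
Step 6: demand=4,sold=1 ship[2->3]=1 ship[1->2]=1 ship[0->1]=2 prod=3 -> [13 12 3 1]
Step 7: demand=4,sold=1 ship[2->3]=1 ship[1->2]=1 ship[0->1]=2 prod=3 -> [14 13 3 1]
Step 8: demand=4,sold=1 ship[2->3]=1 ship[1->2]=1 ship[0->1]=2 prod=3 -> [15 14 3 1]
Step 9: demand=4,sold=1 ship[2->3]=1 ship[1->2]=1 ship[0->1]=2 prod=3 -> [16 15 3 1]
Step 10: demand=4,sold=1 ship[2->3]=1 ship[1->2]=1 ship[0->1]=2 prod=3 -> [17 16 3 1]
Step 11: demand=4,sold=1 ship[2->3]=1 ship[1->2]=1 ship[0->1]=2 prod=3 -> [18 17 3 1]
Step 12: demand=4,sold=1 ship[2->3]=1 ship[1->2]=1 ship[0->1]=2 prod=3 -> [19 18 3 1]
First stockout at step 3

3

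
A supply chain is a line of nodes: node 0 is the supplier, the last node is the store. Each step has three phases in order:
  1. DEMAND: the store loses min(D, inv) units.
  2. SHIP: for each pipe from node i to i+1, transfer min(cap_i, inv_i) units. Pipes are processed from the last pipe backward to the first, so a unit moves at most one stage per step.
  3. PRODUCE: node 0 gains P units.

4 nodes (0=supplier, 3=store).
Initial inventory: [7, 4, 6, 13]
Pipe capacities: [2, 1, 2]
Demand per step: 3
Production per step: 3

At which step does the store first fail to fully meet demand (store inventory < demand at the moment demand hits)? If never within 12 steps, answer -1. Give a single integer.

Step 1: demand=3,sold=3 ship[2->3]=2 ship[1->2]=1 ship[0->1]=2 prod=3 -> [8 5 5 12]
Step 2: demand=3,sold=3 ship[2->3]=2 ship[1->2]=1 ship[0->1]=2 prod=3 -> [9 6 4 11]
Step 3: demand=3,sold=3 ship[2->3]=2 ship[1->2]=1 ship[0->1]=2 prod=3 -> [10 7 3 10]
Step 4: demand=3,sold=3 ship[2->3]=2 ship[1->2]=1 ship[0->1]=2 prod=3 -> [11 8 2 9]
Step 5: demand=3,sold=3 ship[2->3]=2 ship[1->2]=1 ship[0->1]=2 prod=3 -> [12 9 1 8]
Step 6: demand=3,sold=3 ship[2->3]=1 ship[1->2]=1 ship[0->1]=2 prod=3 -> [13 10 1 6]
Step 7: demand=3,sold=3 ship[2->3]=1 ship[1->2]=1 ship[0->1]=2 prod=3 -> [14 11 1 4]
Step 8: demand=3,sold=3 ship[2->3]=1 ship[1->2]=1 ship[0->1]=2 prod=3 -> [15 12 1 2]
Step 9: demand=3,sold=2 ship[2->3]=1 ship[1->2]=1 ship[0->1]=2 prod=3 -> [16 13 1 1]
Step 10: demand=3,sold=1 ship[2->3]=1 ship[1->2]=1 ship[0->1]=2 prod=3 -> [17 14 1 1]
Step 11: demand=3,sold=1 ship[2->3]=1 ship[1->2]=1 ship[0->1]=2 prod=3 -> [18 15 1 1]
Step 12: demand=3,sold=1 ship[2->3]=1 ship[1->2]=1 ship[0->1]=2 prod=3 -> [19 16 1 1]
First stockout at step 9

9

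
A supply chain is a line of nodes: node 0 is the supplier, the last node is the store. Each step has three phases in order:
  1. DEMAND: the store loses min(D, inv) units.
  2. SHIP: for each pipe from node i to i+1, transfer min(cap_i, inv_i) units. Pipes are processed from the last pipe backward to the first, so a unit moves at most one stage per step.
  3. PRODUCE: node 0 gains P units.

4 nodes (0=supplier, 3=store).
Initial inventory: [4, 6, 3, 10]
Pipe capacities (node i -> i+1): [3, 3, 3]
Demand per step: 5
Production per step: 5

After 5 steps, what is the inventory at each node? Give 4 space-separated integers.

Step 1: demand=5,sold=5 ship[2->3]=3 ship[1->2]=3 ship[0->1]=3 prod=5 -> inv=[6 6 3 8]
Step 2: demand=5,sold=5 ship[2->3]=3 ship[1->2]=3 ship[0->1]=3 prod=5 -> inv=[8 6 3 6]
Step 3: demand=5,sold=5 ship[2->3]=3 ship[1->2]=3 ship[0->1]=3 prod=5 -> inv=[10 6 3 4]
Step 4: demand=5,sold=4 ship[2->3]=3 ship[1->2]=3 ship[0->1]=3 prod=5 -> inv=[12 6 3 3]
Step 5: demand=5,sold=3 ship[2->3]=3 ship[1->2]=3 ship[0->1]=3 prod=5 -> inv=[14 6 3 3]

14 6 3 3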